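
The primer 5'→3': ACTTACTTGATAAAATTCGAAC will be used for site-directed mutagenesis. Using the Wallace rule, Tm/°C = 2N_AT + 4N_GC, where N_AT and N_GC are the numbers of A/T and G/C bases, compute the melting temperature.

Counting bases: T=7, G=2, C=4, A=9
AT pairs contribute 16, GC pairs contribute 6.
Tm = 4·6 + 2·16 = 24 + 32 = 56°C

56°C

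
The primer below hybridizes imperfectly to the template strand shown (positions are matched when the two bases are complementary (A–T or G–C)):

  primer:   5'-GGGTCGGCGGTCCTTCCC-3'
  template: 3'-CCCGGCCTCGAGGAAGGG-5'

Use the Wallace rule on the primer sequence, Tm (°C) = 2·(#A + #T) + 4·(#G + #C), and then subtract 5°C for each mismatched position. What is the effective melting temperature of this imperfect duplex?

Primer base counts: A=0, T=4, G=7, C=7 → A+T=4, G+C=14
Perfect-match Tm = 2(4) + 4(14) = 8 + 56 = 64°C
Mismatches (positions where the bases are not complementary): 3 (at positions 4, 8, 10)
Effective Tm = 64 − 3×5 = 64 − 15 = 49°C

49°C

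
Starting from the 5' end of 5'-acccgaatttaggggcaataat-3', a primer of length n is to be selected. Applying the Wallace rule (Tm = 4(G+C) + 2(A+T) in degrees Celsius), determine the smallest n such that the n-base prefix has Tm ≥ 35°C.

First 12 bases: ACCCGAATTTAG → Tm = 34°C (< 35°C)
First 13 bases: ACCCGAATTTAGG → Tm = 38°C (≥ 35°C)
Since every base adds ≥2°C, Tm only increases with n, so the threshold is first crossed at n = 13.

n = 13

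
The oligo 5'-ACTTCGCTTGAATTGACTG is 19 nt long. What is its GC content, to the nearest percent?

42%

Counting bases: G=4, T=7, A=4, C=4
G+C = 4 + 4 = 8 out of 19 bases
%GC = 8/19 × 100 = 42.11% ≈ 42%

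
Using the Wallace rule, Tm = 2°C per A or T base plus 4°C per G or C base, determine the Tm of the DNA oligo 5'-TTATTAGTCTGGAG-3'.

38°C

Scanning the sequence gives T=6, C=1, A=3, G=4.
So N_AT = 9 and N_GC = 5.
Tm = 4·5 + 2·9 = 20 + 18 = 38°C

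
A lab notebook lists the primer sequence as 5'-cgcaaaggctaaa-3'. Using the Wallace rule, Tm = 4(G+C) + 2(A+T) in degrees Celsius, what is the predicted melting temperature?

G=3, C=3, A=6, T=1
A+T = 7, G+C = 6
Tm = 4·6 + 2·7 = 24 + 14 = 38°C

38°C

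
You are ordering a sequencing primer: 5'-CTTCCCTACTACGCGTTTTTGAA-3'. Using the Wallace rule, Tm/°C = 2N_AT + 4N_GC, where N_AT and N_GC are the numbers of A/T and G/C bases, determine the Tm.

66°C

Scanning the sequence gives A=4, G=3, T=9, C=7.
A+T = 13, G+C = 10
Tm = 4·10 + 2·13 = 40 + 26 = 66°C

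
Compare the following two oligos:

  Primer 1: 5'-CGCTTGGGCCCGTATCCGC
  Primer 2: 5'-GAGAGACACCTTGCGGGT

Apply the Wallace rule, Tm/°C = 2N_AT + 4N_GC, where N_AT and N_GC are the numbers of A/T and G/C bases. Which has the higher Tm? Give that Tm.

Primer 1: A+T=5, G+C=14 → Tm = 2(5)+4(14) = 66°C
Primer 2: A+T=7, G+C=11 → Tm = 2(7)+4(11) = 58°C
66°C vs 58°C → primer 1 is higher.

Primer 1, 66°C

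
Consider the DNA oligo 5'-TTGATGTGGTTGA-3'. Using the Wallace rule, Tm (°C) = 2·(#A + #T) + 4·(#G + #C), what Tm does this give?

Counting bases: T=6, A=2, C=0, G=5
A+T = 8, G+C = 5
Tm = 2×8 + 4×5 = 36°C

36°C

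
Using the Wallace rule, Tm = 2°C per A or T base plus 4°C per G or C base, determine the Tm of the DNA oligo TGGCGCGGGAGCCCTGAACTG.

72°C

Base counts: T=3, A=3, G=9, C=6
So N_AT = 6 and N_GC = 15.
Tm = 2(6) + 4(15) = 12 + 60 = 72°C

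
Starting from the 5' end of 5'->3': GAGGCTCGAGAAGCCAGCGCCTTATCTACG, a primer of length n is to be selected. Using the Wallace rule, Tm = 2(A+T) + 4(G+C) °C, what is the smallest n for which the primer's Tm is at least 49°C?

First 14 bases: GAGGCTCGAGAAGC → Tm = 46°C (< 49°C)
First 15 bases: GAGGCTCGAGAAGCC → Tm = 50°C (≥ 49°C)
Each additional base adds 2°C (A/T) or 4°C (G/C), so Tm is non-decreasing in n; n = 15 is the first length to reach 49°C.

n = 15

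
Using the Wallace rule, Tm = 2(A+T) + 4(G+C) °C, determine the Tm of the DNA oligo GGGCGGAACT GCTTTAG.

54°C

Counting bases: G=7, A=3, T=4, C=3
AT pairs contribute 7, GC pairs contribute 10.
Tm = 2(7) + 4(10) = 14 + 40 = 54°C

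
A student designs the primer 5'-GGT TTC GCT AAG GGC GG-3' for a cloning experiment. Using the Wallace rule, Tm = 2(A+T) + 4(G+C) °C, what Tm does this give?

Scanning the sequence gives G=8, C=3, T=4, A=2.
AT pairs contribute 6, GC pairs contribute 11.
Tm = 2×6 + 4×11 = 56°C

56°C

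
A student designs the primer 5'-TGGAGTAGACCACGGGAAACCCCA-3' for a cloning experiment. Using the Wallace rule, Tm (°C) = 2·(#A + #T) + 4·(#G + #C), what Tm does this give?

C=7, T=2, A=8, G=7
A+T = 10, G+C = 14
Tm = 2×10 + 4×14 = 76°C

76°C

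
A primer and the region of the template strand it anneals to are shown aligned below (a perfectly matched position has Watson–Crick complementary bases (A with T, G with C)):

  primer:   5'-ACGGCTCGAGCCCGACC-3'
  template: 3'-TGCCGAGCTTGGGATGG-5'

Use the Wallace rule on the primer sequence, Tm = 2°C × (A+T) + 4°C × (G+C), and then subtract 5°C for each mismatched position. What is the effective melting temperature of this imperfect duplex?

Primer base counts: A=3, T=1, G=5, C=8 → A+T=4, G+C=13
Perfect-match Tm = 2(4) + 4(13) = 8 + 52 = 60°C
Mismatches (positions where the bases are not complementary): 2 (at positions 10, 14)
Effective Tm = 60 − 2×5 = 60 − 10 = 50°C

50°C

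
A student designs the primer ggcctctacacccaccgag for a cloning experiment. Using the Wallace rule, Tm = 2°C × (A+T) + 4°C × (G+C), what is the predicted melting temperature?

Counting bases: C=9, G=4, A=4, T=2
AT pairs contribute 6, GC pairs contribute 13.
Tm = 2(6) + 4(13) = 12 + 52 = 64°C

64°C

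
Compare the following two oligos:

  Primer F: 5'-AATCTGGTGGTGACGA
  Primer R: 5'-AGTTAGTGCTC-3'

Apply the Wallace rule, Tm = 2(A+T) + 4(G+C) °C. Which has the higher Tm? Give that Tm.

Primer F, 48°C

Primer F: A+T=8, G+C=8 → Tm = 2(8)+4(8) = 48°C
Primer R: A+T=6, G+C=5 → Tm = 2(6)+4(5) = 32°C
48°C vs 32°C → primer F is higher.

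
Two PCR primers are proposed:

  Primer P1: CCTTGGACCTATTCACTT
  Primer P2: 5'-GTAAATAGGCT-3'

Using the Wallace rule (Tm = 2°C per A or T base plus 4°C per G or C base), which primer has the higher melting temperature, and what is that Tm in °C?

Primer P1, 52°C

Primer P1: A+T=10, G+C=8 → Tm = 2(10)+4(8) = 52°C
Primer P2: A+T=7, G+C=4 → Tm = 2(7)+4(4) = 30°C
52°C vs 30°C → primer P1 is higher.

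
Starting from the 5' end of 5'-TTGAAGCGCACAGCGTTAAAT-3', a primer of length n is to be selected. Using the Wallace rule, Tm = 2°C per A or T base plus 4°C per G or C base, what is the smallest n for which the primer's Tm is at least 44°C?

n = 14

First 13 bases: TTGAAGCGCACAG → Tm = 40°C (< 44°C)
First 14 bases: TTGAAGCGCACAGC → Tm = 44°C (≥ 44°C)
Since every base adds ≥2°C, Tm only increases with n, so the threshold is first crossed at n = 14.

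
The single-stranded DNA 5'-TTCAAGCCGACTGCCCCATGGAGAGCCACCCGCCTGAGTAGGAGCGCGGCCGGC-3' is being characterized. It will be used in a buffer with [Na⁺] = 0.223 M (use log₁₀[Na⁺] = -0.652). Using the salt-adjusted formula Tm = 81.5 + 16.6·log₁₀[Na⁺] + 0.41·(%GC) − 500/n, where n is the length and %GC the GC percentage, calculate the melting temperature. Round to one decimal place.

Length n = 54. Scanning the sequence gives G=18, C=20, A=10, T=6.
G+C = 38, so %GC = 38/54 × 100 = 70.37%
Salt term: 16.6 × (-0.652) = -10.823
GC term: 0.41 × 70.37 = 28.852; length term: −500/54 = −9.259
Tm = 81.5 + (-10.823) + 28.852 − 9.259 = 90.27 → 90.3°C

90.3°C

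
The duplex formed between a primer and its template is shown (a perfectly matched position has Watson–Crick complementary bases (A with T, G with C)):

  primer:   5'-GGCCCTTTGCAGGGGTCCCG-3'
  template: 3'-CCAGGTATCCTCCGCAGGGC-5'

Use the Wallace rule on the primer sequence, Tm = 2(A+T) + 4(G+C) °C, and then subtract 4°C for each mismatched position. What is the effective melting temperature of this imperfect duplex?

50°C

Primer base counts: A=1, T=4, G=8, C=7 → A+T=5, G+C=15
Perfect-match Tm = 2(5) + 4(15) = 10 + 60 = 70°C
Mismatches (positions where the bases are not complementary): 5 (at positions 3, 6, 8, 10, 14)
Effective Tm = 70 − 5×4 = 70 − 20 = 50°C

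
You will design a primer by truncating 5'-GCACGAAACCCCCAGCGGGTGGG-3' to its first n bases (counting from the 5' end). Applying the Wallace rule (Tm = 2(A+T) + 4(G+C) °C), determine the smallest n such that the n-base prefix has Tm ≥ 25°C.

n = 9

First 8 bases: GCACGAAA → Tm = 24°C (< 25°C)
First 9 bases: GCACGAAAC → Tm = 28°C (≥ 25°C)
Since every base adds ≥2°C, Tm only increases with n, so the threshold is first crossed at n = 9.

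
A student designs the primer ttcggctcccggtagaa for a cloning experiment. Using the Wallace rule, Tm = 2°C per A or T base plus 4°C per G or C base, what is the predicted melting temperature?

54°C

Counting bases: C=5, A=3, G=5, T=4
AT pairs contribute 7, GC pairs contribute 10.
Tm = 2(7) + 4(10) = 14 + 40 = 54°C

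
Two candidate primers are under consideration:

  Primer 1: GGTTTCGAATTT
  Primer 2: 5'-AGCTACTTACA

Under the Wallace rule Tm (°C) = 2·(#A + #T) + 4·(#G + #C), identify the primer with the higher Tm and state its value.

Primer 1: A+T=8, G+C=4 → Tm = 2(8)+4(4) = 32°C
Primer 2: A+T=7, G+C=4 → Tm = 2(7)+4(4) = 30°C
32°C vs 30°C → primer 1 is higher.

Primer 1, 32°C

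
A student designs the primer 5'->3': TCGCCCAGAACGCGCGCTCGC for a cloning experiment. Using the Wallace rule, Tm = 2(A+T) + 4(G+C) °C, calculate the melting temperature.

74°C

Counting bases: C=10, T=2, A=3, G=6
A+T = 5, G+C = 16
Tm = 2(5) + 4(16) = 10 + 64 = 74°C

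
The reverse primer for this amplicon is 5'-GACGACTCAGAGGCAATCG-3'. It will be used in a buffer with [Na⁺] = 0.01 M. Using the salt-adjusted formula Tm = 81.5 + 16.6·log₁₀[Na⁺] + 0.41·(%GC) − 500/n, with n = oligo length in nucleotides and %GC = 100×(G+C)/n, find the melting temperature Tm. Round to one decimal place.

45.7°C

Length n = 19. G=6, C=5, T=2, A=6
G+C = 11, so %GC = 11/19 × 100 = 57.895%
Salt term: 16.6 × (-2) = -33.2
GC term: 0.41 × 57.895 = 23.737; length term: −500/19 = −26.316
Tm = 81.5 + (-33.2) + 23.737 − 26.316 = 45.721 → 45.7°C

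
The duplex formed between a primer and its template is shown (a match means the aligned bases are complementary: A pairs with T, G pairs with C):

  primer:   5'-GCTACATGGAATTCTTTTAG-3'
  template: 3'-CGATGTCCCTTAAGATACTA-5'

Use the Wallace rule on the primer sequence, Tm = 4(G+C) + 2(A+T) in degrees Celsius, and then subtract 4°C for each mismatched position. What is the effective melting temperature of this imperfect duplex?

Primer base counts: A=5, T=8, G=4, C=3 → A+T=13, G+C=7
Perfect-match Tm = 2(13) + 4(7) = 26 + 28 = 54°C
Mismatches (positions where the bases are not complementary): 4 (at positions 7, 16, 18, 20)
Effective Tm = 54 − 4×4 = 54 − 16 = 38°C

38°C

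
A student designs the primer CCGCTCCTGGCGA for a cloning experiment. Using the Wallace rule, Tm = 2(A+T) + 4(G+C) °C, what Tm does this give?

Base counts: G=4, C=6, T=2, A=1
A+T = 3, G+C = 10
Tm = 2×3 + 4×10 = 46°C

46°C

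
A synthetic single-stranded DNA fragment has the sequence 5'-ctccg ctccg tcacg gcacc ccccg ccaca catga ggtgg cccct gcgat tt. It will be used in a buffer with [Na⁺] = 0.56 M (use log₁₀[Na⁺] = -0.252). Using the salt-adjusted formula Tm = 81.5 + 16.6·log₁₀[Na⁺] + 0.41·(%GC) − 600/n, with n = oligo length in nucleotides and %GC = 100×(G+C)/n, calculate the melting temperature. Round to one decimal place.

Length n = 52. Counting bases: T=9, G=12, A=7, C=24
G+C = 36, so %GC = 36/52 × 100 = 69.231%
Salt term: 16.6 × (-0.252) = -4.183
GC term: 0.41 × 69.231 = 28.385; length term: −600/52 = −11.538
Tm = 81.5 + (-4.183) + 28.385 − 11.538 = 94.164 → 94.2°C

94.2°C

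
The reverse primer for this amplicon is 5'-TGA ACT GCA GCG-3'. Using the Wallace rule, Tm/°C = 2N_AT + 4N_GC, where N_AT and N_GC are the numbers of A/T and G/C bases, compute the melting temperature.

T=2, G=4, C=3, A=3
A+T = 5, G+C = 7
Tm = 2×5 + 4×7 = 38°C

38°C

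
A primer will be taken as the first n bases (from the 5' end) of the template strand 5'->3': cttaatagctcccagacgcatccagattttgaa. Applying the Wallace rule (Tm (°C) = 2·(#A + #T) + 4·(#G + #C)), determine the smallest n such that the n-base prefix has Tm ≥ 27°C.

First 10 bases: CTTAATAGCT → Tm = 26°C (< 27°C)
First 11 bases: CTTAATAGCTC → Tm = 30°C (≥ 27°C)
Since every base adds ≥2°C, Tm only increases with n, so the threshold is first crossed at n = 11.

n = 11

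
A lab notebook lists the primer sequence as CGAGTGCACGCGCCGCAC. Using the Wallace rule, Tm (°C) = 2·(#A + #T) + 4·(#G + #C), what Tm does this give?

64°C

Counting bases: G=6, A=3, C=8, T=1
A+T = 4, G+C = 14
Tm = 2(4) + 4(14) = 8 + 56 = 64°C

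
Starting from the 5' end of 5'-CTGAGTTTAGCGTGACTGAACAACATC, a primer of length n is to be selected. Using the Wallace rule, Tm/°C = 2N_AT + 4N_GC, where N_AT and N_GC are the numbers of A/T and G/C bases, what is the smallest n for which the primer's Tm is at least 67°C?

n = 24

First 23 bases: CTGAGTTTAGCGTGACTGAACAA → Tm = 66°C (< 67°C)
First 24 bases: CTGAGTTTAGCGTGACTGAACAAC → Tm = 70°C (≥ 67°C)
Each additional base adds 2°C (A/T) or 4°C (G/C), so Tm is non-decreasing in n; n = 24 is the first length to reach 67°C.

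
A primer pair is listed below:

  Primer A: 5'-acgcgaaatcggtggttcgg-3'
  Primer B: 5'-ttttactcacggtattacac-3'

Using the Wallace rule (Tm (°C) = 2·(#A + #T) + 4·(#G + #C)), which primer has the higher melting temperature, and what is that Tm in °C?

Primer A: A+T=8, G+C=12 → Tm = 2(8)+4(12) = 64°C
Primer B: A+T=13, G+C=7 → Tm = 2(13)+4(7) = 54°C
64°C vs 54°C → primer A is higher.

Primer A, 64°C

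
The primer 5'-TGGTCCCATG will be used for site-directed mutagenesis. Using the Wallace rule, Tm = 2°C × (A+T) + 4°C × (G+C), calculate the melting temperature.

A=1, T=3, G=3, C=3
So N_AT = 4 and N_GC = 6.
Tm = 2(4) + 4(6) = 8 + 24 = 32°C

32°C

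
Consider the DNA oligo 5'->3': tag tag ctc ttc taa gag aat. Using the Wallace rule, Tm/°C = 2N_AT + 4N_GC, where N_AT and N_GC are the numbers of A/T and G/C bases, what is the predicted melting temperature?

Counting bases: C=3, G=4, T=7, A=7
AT pairs contribute 14, GC pairs contribute 7.
Tm = 2(14) + 4(7) = 28 + 28 = 56°C

56°C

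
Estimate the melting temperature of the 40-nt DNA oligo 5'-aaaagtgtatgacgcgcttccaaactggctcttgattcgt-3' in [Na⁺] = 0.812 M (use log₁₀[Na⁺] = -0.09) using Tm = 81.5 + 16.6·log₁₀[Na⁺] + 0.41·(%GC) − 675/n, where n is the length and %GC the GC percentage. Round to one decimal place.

Length n = 40. Counting bases: C=9, G=9, A=10, T=12
G+C = 18, so %GC = 18/40 × 100 = 45%
Salt term: 16.6 × (-0.09) = -1.494
GC term: 0.41 × 45 = 18.45; length term: −675/40 = −16.875
Tm = 81.5 + (-1.494) + 18.45 − 16.875 = 81.581 → 81.6°C

81.6°C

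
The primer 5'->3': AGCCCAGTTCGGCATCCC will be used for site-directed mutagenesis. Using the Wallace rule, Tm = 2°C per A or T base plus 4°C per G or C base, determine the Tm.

60°C

Scanning the sequence gives G=4, C=8, T=3, A=3.
AT pairs contribute 6, GC pairs contribute 12.
Tm = 2×6 + 4×12 = 60°C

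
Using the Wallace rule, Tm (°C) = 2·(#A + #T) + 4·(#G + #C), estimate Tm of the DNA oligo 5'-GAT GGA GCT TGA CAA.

T=3, A=5, G=5, C=2
A+T = 8, G+C = 7
Tm = 4·7 + 2·8 = 28 + 16 = 44°C

44°C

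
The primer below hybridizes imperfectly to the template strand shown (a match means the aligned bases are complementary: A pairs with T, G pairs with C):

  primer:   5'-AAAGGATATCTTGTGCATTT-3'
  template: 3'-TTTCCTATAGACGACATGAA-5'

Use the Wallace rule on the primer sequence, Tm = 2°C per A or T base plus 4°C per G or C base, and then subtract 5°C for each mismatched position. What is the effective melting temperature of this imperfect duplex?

32°C

Primer base counts: A=6, T=8, G=4, C=2 → A+T=14, G+C=6
Perfect-match Tm = 2(14) + 4(6) = 28 + 24 = 52°C
Mismatches (positions where the bases are not complementary): 4 (at positions 12, 13, 16, 18)
Effective Tm = 52 − 4×5 = 52 − 20 = 32°C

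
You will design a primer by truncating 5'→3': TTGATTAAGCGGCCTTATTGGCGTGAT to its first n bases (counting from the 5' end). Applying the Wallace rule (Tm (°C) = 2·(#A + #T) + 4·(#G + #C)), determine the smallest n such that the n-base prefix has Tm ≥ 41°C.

n = 14

First 13 bases: TTGATTAAGCGGC → Tm = 38°C (< 41°C)
First 14 bases: TTGATTAAGCGGCC → Tm = 42°C (≥ 41°C)
Since every base adds ≥2°C, Tm only increases with n, so the threshold is first crossed at n = 14.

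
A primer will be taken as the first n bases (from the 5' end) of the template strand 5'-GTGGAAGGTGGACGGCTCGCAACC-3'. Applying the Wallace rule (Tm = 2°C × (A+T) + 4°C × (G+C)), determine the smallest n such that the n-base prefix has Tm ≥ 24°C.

First 7 bases: GTGGAAG → Tm = 22°C (< 24°C)
First 8 bases: GTGGAAGG → Tm = 26°C (≥ 24°C)
Since every base adds ≥2°C, Tm only increases with n, so the threshold is first crossed at n = 8.

n = 8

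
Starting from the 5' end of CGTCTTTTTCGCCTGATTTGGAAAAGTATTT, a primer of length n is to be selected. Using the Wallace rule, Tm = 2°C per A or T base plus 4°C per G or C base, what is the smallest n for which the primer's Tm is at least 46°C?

First 14 bases: CGTCTTTTTCGCCT → Tm = 42°C (< 46°C)
First 15 bases: CGTCTTTTTCGCCTG → Tm = 46°C (≥ 46°C)
Each additional base adds 2°C (A/T) or 4°C (G/C), so Tm is non-decreasing in n; n = 15 is the first length to reach 46°C.

n = 15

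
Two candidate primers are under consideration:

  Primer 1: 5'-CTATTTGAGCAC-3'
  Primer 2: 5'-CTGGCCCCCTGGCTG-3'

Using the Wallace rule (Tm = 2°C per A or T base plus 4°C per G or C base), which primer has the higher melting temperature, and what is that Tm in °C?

Primer 2, 54°C

Primer 1: A+T=7, G+C=5 → Tm = 2(7)+4(5) = 34°C
Primer 2: A+T=3, G+C=12 → Tm = 2(3)+4(12) = 54°C
34°C vs 54°C → primer 2 is higher.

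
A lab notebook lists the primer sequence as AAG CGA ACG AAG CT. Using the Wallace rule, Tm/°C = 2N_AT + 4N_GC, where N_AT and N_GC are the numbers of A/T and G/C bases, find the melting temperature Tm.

Counting bases: G=4, T=1, C=3, A=6
So N_AT = 7 and N_GC = 7.
Tm = 4·7 + 2·7 = 28 + 14 = 42°C

42°C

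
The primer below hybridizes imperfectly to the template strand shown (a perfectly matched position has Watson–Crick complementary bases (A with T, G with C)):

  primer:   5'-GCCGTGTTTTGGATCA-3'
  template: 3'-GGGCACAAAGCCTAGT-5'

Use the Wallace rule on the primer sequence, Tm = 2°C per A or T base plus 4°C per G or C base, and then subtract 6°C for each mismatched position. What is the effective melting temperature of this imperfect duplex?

36°C

Primer base counts: A=2, T=6, G=5, C=3 → A+T=8, G+C=8
Perfect-match Tm = 2(8) + 4(8) = 16 + 32 = 48°C
Mismatches (positions where the bases are not complementary): 2 (at positions 1, 10)
Effective Tm = 48 − 2×6 = 48 − 12 = 36°C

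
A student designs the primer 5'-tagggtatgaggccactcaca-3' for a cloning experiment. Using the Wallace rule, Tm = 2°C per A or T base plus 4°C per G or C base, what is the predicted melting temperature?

64°C

A=6, G=6, T=4, C=5
So N_AT = 10 and N_GC = 11.
Tm = 2×10 + 4×11 = 64°C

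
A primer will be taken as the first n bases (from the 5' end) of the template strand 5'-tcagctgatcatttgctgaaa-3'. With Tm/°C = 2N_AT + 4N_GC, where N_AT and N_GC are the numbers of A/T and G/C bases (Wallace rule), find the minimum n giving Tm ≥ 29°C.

First 9 bases: TCAGCTGAT → Tm = 26°C (< 29°C)
First 10 bases: TCAGCTGATC → Tm = 30°C (≥ 29°C)
Each additional base adds 2°C (A/T) or 4°C (G/C), so Tm is non-decreasing in n; n = 10 is the first length to reach 29°C.

n = 10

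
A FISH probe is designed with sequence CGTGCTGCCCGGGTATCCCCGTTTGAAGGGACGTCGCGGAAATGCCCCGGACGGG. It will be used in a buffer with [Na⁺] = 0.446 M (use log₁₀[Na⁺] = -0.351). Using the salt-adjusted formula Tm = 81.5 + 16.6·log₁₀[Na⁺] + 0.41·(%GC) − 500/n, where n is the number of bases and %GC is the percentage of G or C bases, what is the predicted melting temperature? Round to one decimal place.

Length n = 55. C=17, A=8, T=9, G=21
G+C = 38, so %GC = 38/55 × 100 = 69.091%
Salt term: 16.6 × (-0.351) = -5.827
GC term: 0.41 × 69.091 = 28.327; length term: −500/55 = −9.091
Tm = 81.5 + (-5.827) + 28.327 − 9.091 = 94.909 → 94.9°C

94.9°C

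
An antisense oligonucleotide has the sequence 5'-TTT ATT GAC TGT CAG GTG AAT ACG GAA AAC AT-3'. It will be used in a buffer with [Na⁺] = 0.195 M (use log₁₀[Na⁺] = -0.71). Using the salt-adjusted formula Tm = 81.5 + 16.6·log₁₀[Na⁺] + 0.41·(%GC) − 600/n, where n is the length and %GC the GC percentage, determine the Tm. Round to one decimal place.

Length n = 32. Base counts: G=7, C=4, T=10, A=11
G+C = 11, so %GC = 11/32 × 100 = 34.375%
Salt term: 16.6 × (-0.71) = -11.786
GC term: 0.41 × 34.375 = 14.094; length term: −600/32 = −18.75
Tm = 81.5 + (-11.786) + 14.094 − 18.75 = 65.058 → 65.1°C

65.1°C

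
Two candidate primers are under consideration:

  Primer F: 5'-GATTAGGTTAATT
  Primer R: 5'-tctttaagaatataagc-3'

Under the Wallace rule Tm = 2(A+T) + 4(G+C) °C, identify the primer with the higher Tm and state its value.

Primer F: A+T=10, G+C=3 → Tm = 2(10)+4(3) = 32°C
Primer R: A+T=13, G+C=4 → Tm = 2(13)+4(4) = 42°C
32°C vs 42°C → primer R is higher.

Primer R, 42°C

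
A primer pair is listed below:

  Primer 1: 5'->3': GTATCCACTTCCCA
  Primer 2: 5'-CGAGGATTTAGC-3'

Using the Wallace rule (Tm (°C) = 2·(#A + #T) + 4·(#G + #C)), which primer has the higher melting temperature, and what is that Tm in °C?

Primer 1: A+T=7, G+C=7 → Tm = 2(7)+4(7) = 42°C
Primer 2: A+T=6, G+C=6 → Tm = 2(6)+4(6) = 36°C
42°C vs 36°C → primer 1 is higher.

Primer 1, 42°C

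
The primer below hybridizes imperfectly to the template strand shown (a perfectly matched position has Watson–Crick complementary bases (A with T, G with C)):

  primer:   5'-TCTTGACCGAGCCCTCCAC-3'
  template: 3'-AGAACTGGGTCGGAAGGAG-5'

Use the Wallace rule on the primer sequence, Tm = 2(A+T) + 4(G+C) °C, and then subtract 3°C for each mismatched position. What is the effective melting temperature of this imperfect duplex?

Primer base counts: A=3, T=4, G=3, C=9 → A+T=7, G+C=12
Perfect-match Tm = 2(7) + 4(12) = 14 + 48 = 62°C
Mismatches (positions where the bases are not complementary): 3 (at positions 9, 14, 18)
Effective Tm = 62 − 3×3 = 62 − 9 = 53°C

53°C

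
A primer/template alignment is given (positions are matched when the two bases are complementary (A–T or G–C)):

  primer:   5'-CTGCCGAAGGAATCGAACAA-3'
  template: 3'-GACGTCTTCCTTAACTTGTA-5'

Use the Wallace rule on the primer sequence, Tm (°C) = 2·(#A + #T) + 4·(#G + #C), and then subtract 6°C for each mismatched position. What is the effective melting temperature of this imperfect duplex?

42°C

Primer base counts: A=8, T=2, G=5, C=5 → A+T=10, G+C=10
Perfect-match Tm = 2(10) + 4(10) = 20 + 40 = 60°C
Mismatches (positions where the bases are not complementary): 3 (at positions 5, 14, 20)
Effective Tm = 60 − 3×6 = 60 − 18 = 42°C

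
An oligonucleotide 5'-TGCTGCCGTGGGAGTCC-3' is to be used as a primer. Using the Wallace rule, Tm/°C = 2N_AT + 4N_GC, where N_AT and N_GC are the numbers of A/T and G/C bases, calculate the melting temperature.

A=1, C=5, G=7, T=4
So N_AT = 5 and N_GC = 12.
Tm = 2×5 + 4×12 = 58°C

58°C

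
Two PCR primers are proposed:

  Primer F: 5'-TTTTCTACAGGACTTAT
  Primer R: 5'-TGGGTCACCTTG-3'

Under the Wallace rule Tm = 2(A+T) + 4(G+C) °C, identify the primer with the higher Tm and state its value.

Primer F, 44°C

Primer F: A+T=12, G+C=5 → Tm = 2(12)+4(5) = 44°C
Primer R: A+T=5, G+C=7 → Tm = 2(5)+4(7) = 38°C
44°C vs 38°C → primer F is higher.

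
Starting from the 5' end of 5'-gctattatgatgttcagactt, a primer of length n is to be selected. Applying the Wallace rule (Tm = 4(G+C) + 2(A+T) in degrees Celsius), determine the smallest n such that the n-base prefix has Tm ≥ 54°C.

First 19 bases: GCTATTATGATGTTCAGAC → Tm = 52°C (< 54°C)
First 20 bases: GCTATTATGATGTTCAGACT → Tm = 54°C (≥ 54°C)
Since every base adds ≥2°C, Tm only increases with n, so the threshold is first crossed at n = 20.

n = 20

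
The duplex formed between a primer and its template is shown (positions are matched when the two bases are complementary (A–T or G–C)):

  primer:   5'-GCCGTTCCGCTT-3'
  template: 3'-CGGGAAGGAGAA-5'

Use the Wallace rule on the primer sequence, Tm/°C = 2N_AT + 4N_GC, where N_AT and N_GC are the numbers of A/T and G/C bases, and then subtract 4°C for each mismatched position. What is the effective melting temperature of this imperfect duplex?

Primer base counts: A=0, T=4, G=3, C=5 → A+T=4, G+C=8
Perfect-match Tm = 2(4) + 4(8) = 8 + 32 = 40°C
Mismatches (positions where the bases are not complementary): 2 (at positions 4, 9)
Effective Tm = 40 − 2×4 = 40 − 8 = 32°C

32°C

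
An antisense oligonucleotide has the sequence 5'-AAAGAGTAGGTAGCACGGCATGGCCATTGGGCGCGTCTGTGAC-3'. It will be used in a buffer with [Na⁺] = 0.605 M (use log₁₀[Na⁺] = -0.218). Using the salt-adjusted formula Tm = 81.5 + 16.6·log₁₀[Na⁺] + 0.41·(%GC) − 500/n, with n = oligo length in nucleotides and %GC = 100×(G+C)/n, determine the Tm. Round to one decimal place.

90.1°C

Length n = 43. G=16, A=10, C=9, T=8
G+C = 25, so %GC = 25/43 × 100 = 58.14%
Salt term: 16.6 × (-0.218) = -3.619
GC term: 0.41 × 58.14 = 23.837; length term: −500/43 = −11.628
Tm = 81.5 + (-3.619) + 23.837 − 11.628 = 90.09 → 90.1°C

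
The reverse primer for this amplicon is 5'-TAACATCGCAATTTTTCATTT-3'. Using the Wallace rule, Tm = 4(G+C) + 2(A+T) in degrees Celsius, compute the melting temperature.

52°C

T=10, A=6, G=1, C=4
AT pairs contribute 16, GC pairs contribute 5.
Tm = 4·5 + 2·16 = 20 + 32 = 52°C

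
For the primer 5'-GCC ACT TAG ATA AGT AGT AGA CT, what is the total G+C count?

Counting bases: G=5, C=4, A=8, T=6
Total G or C: 5 + 4 = 9

9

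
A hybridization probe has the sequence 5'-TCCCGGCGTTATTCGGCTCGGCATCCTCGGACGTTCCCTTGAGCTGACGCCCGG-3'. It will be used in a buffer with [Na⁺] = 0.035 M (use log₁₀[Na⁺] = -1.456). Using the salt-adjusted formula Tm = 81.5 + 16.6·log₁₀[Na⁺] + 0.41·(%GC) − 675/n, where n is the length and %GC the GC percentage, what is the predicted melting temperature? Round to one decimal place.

72.2°C

Length n = 54. Counting bases: G=16, T=13, A=5, C=20
G+C = 36, so %GC = 36/54 × 100 = 66.667%
Salt term: 16.6 × (-1.456) = -24.17
GC term: 0.41 × 66.667 = 27.333; length term: −675/54 = −12.5
Tm = 81.5 + (-24.17) + 27.333 − 12.5 = 72.163 → 72.2°C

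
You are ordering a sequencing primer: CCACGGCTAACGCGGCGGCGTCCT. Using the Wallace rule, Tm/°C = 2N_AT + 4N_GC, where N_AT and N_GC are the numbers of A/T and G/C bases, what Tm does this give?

C=10, G=8, A=3, T=3
So N_AT = 6 and N_GC = 18.
Tm = 2×6 + 4×18 = 84°C

84°C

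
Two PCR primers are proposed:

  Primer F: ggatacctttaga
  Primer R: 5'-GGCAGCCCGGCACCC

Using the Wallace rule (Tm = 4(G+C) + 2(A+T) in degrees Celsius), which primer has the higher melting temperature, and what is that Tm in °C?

Primer F: A+T=8, G+C=5 → Tm = 2(8)+4(5) = 36°C
Primer R: A+T=2, G+C=13 → Tm = 2(2)+4(13) = 56°C
36°C vs 56°C → primer R is higher.

Primer R, 56°C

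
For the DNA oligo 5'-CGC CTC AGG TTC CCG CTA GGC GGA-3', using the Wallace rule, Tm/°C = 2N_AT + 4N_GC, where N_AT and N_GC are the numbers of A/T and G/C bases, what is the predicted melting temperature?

82°C

Base counts: C=9, T=4, G=8, A=3
A+T = 7, G+C = 17
Tm = 2(7) + 4(17) = 14 + 68 = 82°C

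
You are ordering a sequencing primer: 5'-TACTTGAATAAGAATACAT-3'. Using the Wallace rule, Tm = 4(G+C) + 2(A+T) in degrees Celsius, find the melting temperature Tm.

T=6, G=2, C=2, A=9
So N_AT = 15 and N_GC = 4.
Tm = 4·4 + 2·15 = 16 + 30 = 46°C

46°C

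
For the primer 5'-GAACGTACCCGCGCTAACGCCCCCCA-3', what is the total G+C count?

18

T=2, C=13, A=6, G=5
Total G or C: 5 + 13 = 18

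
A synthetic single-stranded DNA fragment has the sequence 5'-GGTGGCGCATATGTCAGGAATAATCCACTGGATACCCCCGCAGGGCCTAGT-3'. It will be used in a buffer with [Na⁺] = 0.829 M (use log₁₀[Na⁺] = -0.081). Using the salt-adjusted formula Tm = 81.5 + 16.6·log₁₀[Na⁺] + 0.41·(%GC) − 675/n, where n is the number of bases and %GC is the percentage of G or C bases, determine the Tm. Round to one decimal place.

90.2°C

Length n = 51. Scanning the sequence gives G=15, C=14, T=10, A=12.
G+C = 29, so %GC = 29/51 × 100 = 56.863%
Salt term: 16.6 × (-0.081) = -1.345
GC term: 0.41 × 56.863 = 23.314; length term: −675/51 = −13.235
Tm = 81.5 + (-1.345) + 23.314 − 13.235 = 90.234 → 90.2°C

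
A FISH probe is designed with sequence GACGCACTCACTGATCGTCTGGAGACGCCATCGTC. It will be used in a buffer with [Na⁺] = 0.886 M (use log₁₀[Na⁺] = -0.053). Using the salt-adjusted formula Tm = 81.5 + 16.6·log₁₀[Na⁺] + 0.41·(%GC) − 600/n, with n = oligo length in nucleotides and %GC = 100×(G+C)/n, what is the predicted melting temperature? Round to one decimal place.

88.1°C

Length n = 35. Scanning the sequence gives C=12, A=7, T=7, G=9.
G+C = 21, so %GC = 21/35 × 100 = 60%
Salt term: 16.6 × (-0.053) = -0.88
GC term: 0.41 × 60 = 24.6; length term: −600/35 = −17.143
Tm = 81.5 + (-0.88) + 24.6 − 17.143 = 88.077 → 88.1°C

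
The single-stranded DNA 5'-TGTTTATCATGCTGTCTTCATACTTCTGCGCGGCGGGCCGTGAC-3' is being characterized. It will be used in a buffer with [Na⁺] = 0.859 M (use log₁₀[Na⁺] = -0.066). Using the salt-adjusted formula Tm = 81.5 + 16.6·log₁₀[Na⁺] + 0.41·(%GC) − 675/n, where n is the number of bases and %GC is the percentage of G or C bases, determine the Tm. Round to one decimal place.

Length n = 44. Scanning the sequence gives G=12, A=5, C=12, T=15.
G+C = 24, so %GC = 24/44 × 100 = 54.545%
Salt term: 16.6 × (-0.066) = -1.096
GC term: 0.41 × 54.545 = 22.363; length term: −675/44 = −15.341
Tm = 81.5 + (-1.096) + 22.363 − 15.341 = 87.426 → 87.4°C

87.4°C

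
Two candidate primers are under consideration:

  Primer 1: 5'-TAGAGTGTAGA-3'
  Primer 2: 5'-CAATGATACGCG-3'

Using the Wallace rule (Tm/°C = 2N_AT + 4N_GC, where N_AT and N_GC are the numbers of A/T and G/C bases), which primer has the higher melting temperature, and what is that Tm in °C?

Primer 1: A+T=7, G+C=4 → Tm = 2(7)+4(4) = 30°C
Primer 2: A+T=6, G+C=6 → Tm = 2(6)+4(6) = 36°C
30°C vs 36°C → primer 2 is higher.

Primer 2, 36°C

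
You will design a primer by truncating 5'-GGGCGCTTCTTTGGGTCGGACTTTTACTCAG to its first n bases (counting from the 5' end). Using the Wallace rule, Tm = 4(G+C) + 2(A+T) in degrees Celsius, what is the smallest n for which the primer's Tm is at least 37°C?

First 11 bases: GGGCGCTTCTT → Tm = 36°C (< 37°C)
First 12 bases: GGGCGCTTCTTT → Tm = 38°C (≥ 37°C)
Each additional base adds 2°C (A/T) or 4°C (G/C), so Tm is non-decreasing in n; n = 12 is the first length to reach 37°C.

n = 12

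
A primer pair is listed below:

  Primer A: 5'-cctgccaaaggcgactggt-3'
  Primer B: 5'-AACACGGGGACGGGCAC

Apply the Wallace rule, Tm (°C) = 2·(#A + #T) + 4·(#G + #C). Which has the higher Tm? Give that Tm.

Primer A, 62°C

Primer A: A+T=7, G+C=12 → Tm = 2(7)+4(12) = 62°C
Primer B: A+T=5, G+C=12 → Tm = 2(5)+4(12) = 58°C
62°C vs 58°C → primer A is higher.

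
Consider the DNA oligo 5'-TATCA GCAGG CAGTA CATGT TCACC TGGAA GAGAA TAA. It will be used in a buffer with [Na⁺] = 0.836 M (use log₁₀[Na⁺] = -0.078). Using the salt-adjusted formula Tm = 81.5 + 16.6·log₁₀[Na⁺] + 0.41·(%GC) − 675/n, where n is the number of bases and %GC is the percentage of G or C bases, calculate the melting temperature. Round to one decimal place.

Length n = 38. A=14, C=7, G=9, T=8
G+C = 16, so %GC = 16/38 × 100 = 42.105%
Salt term: 16.6 × (-0.078) = -1.295
GC term: 0.41 × 42.105 = 17.263; length term: −675/38 = −17.763
Tm = 81.5 + (-1.295) + 17.263 − 17.763 = 79.705 → 79.7°C

79.7°C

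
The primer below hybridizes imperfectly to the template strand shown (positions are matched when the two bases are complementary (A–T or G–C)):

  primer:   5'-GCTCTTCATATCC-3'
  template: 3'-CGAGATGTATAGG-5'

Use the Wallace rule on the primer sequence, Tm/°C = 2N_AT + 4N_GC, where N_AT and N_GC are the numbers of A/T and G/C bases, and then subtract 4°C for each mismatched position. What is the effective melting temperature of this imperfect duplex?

34°C

Primer base counts: A=2, T=5, G=1, C=5 → A+T=7, G+C=6
Perfect-match Tm = 2(7) + 4(6) = 14 + 24 = 38°C
Mismatches (positions where the bases are not complementary): 1 (at position 6)
Effective Tm = 38 − 1×4 = 38 − 4 = 34°C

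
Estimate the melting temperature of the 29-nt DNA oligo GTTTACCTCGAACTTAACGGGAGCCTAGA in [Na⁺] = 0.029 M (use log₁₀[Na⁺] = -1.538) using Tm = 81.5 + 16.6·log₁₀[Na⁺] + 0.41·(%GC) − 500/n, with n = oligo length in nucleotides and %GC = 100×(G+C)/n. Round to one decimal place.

Length n = 29. G=7, T=7, A=8, C=7
G+C = 14, so %GC = 14/29 × 100 = 48.276%
Salt term: 16.6 × (-1.538) = -25.531
GC term: 0.41 × 48.276 = 19.793; length term: −500/29 = −17.241
Tm = 81.5 + (-25.531) + 19.793 − 17.241 = 58.521 → 58.5°C

58.5°C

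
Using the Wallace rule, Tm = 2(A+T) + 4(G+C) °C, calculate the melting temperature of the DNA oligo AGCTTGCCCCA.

Scanning the sequence gives A=2, T=2, C=5, G=2.
AT pairs contribute 4, GC pairs contribute 7.
Tm = 2(4) + 4(7) = 8 + 28 = 36°C

36°C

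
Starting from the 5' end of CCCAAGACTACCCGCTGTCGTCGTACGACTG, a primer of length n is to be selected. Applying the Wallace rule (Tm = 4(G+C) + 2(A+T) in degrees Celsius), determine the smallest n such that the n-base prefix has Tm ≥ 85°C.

n = 27

First 26 bases: CCCAAGACTACCCGCTGTCGTCGTAC → Tm = 84°C (< 85°C)
First 27 bases: CCCAAGACTACCCGCTGTCGTCGTACG → Tm = 88°C (≥ 85°C)
Each additional base adds 2°C (A/T) or 4°C (G/C), so Tm is non-decreasing in n; n = 27 is the first length to reach 85°C.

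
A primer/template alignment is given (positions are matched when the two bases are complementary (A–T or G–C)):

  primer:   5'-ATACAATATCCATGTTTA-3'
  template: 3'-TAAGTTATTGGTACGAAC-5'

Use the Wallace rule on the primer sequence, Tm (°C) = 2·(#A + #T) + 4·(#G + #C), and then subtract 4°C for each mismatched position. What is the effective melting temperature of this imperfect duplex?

28°C

Primer base counts: A=7, T=7, G=1, C=3 → A+T=14, G+C=4
Perfect-match Tm = 2(14) + 4(4) = 28 + 16 = 44°C
Mismatches (positions where the bases are not complementary): 4 (at positions 3, 9, 15, 18)
Effective Tm = 44 − 4×4 = 44 − 16 = 28°C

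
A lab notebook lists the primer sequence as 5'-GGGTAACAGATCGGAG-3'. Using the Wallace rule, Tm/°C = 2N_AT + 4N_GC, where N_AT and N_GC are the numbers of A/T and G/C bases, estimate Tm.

50°C

T=2, A=5, C=2, G=7
AT pairs contribute 7, GC pairs contribute 9.
Tm = 2(7) + 4(9) = 14 + 36 = 50°C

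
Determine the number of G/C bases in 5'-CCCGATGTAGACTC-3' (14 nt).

A=3, T=3, C=5, G=3
Total G or C: 3 + 5 = 8

8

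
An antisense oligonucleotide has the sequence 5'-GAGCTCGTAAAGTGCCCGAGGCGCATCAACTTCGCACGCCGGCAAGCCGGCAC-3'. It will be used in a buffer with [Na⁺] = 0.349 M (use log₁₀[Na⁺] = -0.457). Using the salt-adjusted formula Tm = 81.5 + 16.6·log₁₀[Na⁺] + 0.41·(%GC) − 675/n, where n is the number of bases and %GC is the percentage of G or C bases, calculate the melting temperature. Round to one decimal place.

Length n = 53. Scanning the sequence gives G=16, A=12, C=19, T=6.
G+C = 35, so %GC = 35/53 × 100 = 66.038%
Salt term: 16.6 × (-0.457) = -7.586
GC term: 0.41 × 66.038 = 27.076; length term: −675/53 = −12.736
Tm = 81.5 + (-7.586) + 27.076 − 12.736 = 88.254 → 88.3°C

88.3°C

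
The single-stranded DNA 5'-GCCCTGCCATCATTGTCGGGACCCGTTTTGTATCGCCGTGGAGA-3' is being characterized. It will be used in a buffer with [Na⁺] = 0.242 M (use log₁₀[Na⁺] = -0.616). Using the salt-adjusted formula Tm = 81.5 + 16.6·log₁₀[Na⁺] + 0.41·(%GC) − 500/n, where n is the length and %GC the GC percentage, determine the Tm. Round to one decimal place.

84.1°C

Length n = 44. Counting bases: A=6, C=13, G=13, T=12
G+C = 26, so %GC = 26/44 × 100 = 59.091%
Salt term: 16.6 × (-0.616) = -10.226
GC term: 0.41 × 59.091 = 24.227; length term: −500/44 = −11.364
Tm = 81.5 + (-10.226) + 24.227 − 11.364 = 84.137 → 84.1°C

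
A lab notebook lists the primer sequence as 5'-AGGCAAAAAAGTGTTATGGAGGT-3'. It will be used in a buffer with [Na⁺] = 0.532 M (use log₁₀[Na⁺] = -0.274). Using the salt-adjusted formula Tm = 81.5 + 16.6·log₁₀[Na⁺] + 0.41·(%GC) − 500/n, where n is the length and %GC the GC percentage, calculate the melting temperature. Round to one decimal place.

Length n = 23. Counting bases: G=8, A=9, C=1, T=5
G+C = 9, so %GC = 9/23 × 100 = 39.13%
Salt term: 16.6 × (-0.274) = -4.548
GC term: 0.41 × 39.13 = 16.043; length term: −500/23 = −21.739
Tm = 81.5 + (-4.548) + 16.043 − 21.739 = 71.256 → 71.3°C

71.3°C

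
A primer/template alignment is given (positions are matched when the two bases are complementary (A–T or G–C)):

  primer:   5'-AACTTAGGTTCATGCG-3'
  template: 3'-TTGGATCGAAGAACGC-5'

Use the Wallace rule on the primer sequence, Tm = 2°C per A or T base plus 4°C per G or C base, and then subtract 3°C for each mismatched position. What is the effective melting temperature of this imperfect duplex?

37°C

Primer base counts: A=4, T=5, G=4, C=3 → A+T=9, G+C=7
Perfect-match Tm = 2(9) + 4(7) = 18 + 28 = 46°C
Mismatches (positions where the bases are not complementary): 3 (at positions 4, 8, 12)
Effective Tm = 46 − 3×3 = 46 − 9 = 37°C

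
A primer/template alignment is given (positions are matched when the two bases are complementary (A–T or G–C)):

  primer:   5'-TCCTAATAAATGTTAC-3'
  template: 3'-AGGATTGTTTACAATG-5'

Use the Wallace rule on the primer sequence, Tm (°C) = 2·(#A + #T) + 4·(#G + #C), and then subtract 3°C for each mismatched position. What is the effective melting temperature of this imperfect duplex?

Primer base counts: A=6, T=6, G=1, C=3 → A+T=12, G+C=4
Perfect-match Tm = 2(12) + 4(4) = 24 + 16 = 40°C
Mismatches (positions where the bases are not complementary): 1 (at position 7)
Effective Tm = 40 − 1×3 = 40 − 3 = 37°C

37°C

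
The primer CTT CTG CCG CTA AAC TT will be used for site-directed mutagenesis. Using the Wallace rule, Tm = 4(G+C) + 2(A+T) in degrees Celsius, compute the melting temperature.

Base counts: T=6, A=3, G=2, C=6
A+T = 9, G+C = 8
Tm = 2×9 + 4×8 = 50°C

50°C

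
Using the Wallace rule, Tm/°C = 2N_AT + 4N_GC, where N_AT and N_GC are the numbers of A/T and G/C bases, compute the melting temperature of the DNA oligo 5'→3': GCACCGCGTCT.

38°C

Base counts: A=1, G=3, T=2, C=5
So N_AT = 3 and N_GC = 8.
Tm = 4·8 + 2·3 = 32 + 6 = 38°C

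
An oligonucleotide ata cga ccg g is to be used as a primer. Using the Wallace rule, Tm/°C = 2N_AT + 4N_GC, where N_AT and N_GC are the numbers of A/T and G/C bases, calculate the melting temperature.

Base counts: T=1, C=3, G=3, A=3
AT pairs contribute 4, GC pairs contribute 6.
Tm = 4·6 + 2·4 = 24 + 8 = 32°C

32°C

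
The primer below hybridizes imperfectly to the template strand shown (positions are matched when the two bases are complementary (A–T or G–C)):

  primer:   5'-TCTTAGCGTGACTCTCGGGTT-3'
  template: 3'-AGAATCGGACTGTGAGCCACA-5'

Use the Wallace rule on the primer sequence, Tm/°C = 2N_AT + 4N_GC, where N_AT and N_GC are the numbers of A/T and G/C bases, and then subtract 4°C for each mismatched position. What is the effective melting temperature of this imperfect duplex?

48°C

Primer base counts: A=2, T=8, G=6, C=5 → A+T=10, G+C=11
Perfect-match Tm = 2(10) + 4(11) = 20 + 44 = 64°C
Mismatches (positions where the bases are not complementary): 4 (at positions 8, 13, 19, 20)
Effective Tm = 64 − 4×4 = 64 − 16 = 48°C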